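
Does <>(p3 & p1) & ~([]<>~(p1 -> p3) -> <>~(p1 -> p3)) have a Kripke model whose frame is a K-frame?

1. <>(p3 & p1) & ~([]<>~(p1 -> p3) -> <>~(p1 -> p3)), w0
2. <>(p3 & p1), w0
3. ~([]<>~(p1 -> p3) -> <>~(p1 -> p3)), w0
4. []<>~(p1 -> p3), w0
5. ~<>~(p1 -> p3), w0
6. p3 & p1, w1
7. p3, w1
8. p1, w1
9. <>~(p1 -> p3), w1
10. p1 -> p3, w1
11. ~(p1 -> p3), w2
12. p1, w2
13. ~p3, w2
Accessibility: w0Rw1, w1Rw2

Satisfiable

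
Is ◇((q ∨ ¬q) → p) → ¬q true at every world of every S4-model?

Tableau for the negation ¬(◇((q ∨ ¬q) → p) → ¬q):
1. ¬(◇((q ∨ ¬q) → p) → ¬q), 0
2. ◇((q ∨ ¬q) → p), 0
3. q, 0
4. (q ∨ ¬q) → p, 1
5. p, 1
Accessibility: 0R0, 0R1, 1R1
The negation has an open branch (countermodel exists).

No, not valid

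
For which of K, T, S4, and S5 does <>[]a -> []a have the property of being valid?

S5

S4-tableau for the negation ~(<>[]a -> []a):
1. ~(<>[]a -> []a), u
2. <>[]a, u
3. ~[]a, u
4. []a, v
5. a, v
6. ~a, w
Accessibility: uRu, uRv, uRw, vRv, wRw
Complete open branch: countermodel on an S4-frame, so not valid in S4, nor in K, T (the same frame is also a K-frame and a T-frame).
S5-tableau for the negation ~(<>[]a -> []a):
1. ~(<>[]a -> []a), u
2. <>[]a, u
3. ~[]a, u
4. []a, v
5. a, u
6. a, v
7. ~a, w
8. a, w
Accessibility: uRu, uRv, uRw, vRu, vRv, vRw, wRu, wRv, wRw
Branch closes: a and ~a both at w.
Every branch closes (one shown): valid in S5.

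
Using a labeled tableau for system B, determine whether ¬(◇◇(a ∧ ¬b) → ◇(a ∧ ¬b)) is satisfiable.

Yes, satisfiable

1. ¬(◇◇(a ∧ ¬b) → ◇(a ∧ ¬b)), w0
2. ◇◇(a ∧ ¬b), w0   [¬→-rule on 1]
3. ¬◇(a ∧ ¬b), w0   [¬→-rule on 1]
4. ¬(a ∧ ¬b), w0   [¬◇-rule on 3 via w0Rw0]
5. b, w0   [¬∧-rule on 4 (branches; this branch)]
6. ◇(a ∧ ¬b), w1   [◇-rule on 2: fresh world w1, w0Rw1]
7. ¬(a ∧ ¬b), w1   [¬◇-rule on 3 via w0Rw1]
8. b, w1   [¬∧-rule on 7 (branches; this branch)]
9. a ∧ ¬b, w2   [◇-rule on 6: fresh world w2, w1Rw2]
10. a, w2   [∧-rule on 9]
11. ¬b, w2   [∧-rule on 9]
Accessibility: w0Rw0, w0Rw1, w1Rw0, w1Rw1, w1Rw2, w2Rw1, w2Rw2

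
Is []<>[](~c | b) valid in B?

Not valid

Tableau for the negation ~[]<>[](~c | b):
1. ~[]<>[](~c | b), 0
2. ~<>[](~c | b), 1
3. ~[](~c | b), 0
4. ~[](~c | b), 1
5. ~(~c | b), 2
6. c, 2
7. ~b, 2
8. ~(~c | b), 3
9. c, 3
10. ~b, 3
11. ~[](~c | b), 3
12. ~(~c | b), 4
13. c, 4
14. ~b, 4
Accessibility: 0R0, 0R1, 0R2, 1R0, 1R1, 1R3, 2R0, 2R2, 3R1, 3R3, 3R4, 4R3, 4R4
The negation has an open branch (countermodel exists).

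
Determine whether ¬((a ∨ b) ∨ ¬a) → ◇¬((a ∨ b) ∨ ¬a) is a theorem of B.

Tableau for the negation ¬(¬((a ∨ b) ∨ ¬a) → ◇¬((a ∨ b) ∨ ¬a)):
1. ¬(¬((a ∨ b) ∨ ¬a) → ◇¬((a ∨ b) ∨ ¬a)), u
2. ¬((a ∨ b) ∨ ¬a), u   [¬→-rule on 1]
3. ¬◇¬((a ∨ b) ∨ ¬a), u   [¬→-rule on 1]
4. ¬(a ∨ b), u   [¬∨-rule on 2]
5. a, u   [¬∨-rule on 2]
6. ¬a, u   [¬∨-rule on 4]
7. ¬b, u   [¬∨-rule on 4]
Accessibility: uRu
Branch closes: a and ¬a both at u.
All branches of the negation close; one closing branch shown above.

Valid in B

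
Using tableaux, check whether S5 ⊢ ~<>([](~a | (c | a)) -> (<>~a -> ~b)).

Tableau for the negation <>([](~a | (c | a)) -> (<>~a -> ~b)):
1. <>([](~a | (c | a)) -> (<>~a -> ~b)), w0
2. [](~a | (c | a)) -> (<>~a -> ~b), w1
3. <>~a -> ~b, w1
4. ~b, w1
Accessibility: w0Rw0, w0Rw1, w1Rw0, w1Rw1
The negation has an open branch (countermodel exists).

No, not valid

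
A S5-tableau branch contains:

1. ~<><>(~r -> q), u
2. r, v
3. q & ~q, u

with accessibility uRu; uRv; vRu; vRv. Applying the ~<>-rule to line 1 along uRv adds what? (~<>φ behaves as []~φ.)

~<>(~r -> q), v

~<>φ behaves as []~φ: propagate the negated body to each accessible world.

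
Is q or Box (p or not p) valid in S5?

Tableau for the negation not (q or Box (p or not p)):
1. not (q or Box (p or not p)), u
2. not q, u
3. not Box (p or not p), u
4. not (p or not p), v
5. not p, v
6. p, v
Accessibility: uRu, uRv, vRu, vRv
Branch closes: p and not p both at v.
Every branch of the negation's tableau closes; the branch above is one of them.

Valid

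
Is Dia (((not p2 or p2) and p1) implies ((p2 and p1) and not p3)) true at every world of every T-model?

Tableau for the negation not Dia (((not p2 or p2) and p1) implies ((p2 and p1) and not p3)):
1. not Dia (((not p2 or p2) and p1) implies ((p2 and p1) and not p3)), w0
2. not (((not p2 or p2) and p1) implies ((p2 and p1) and not p3)), w0
3. (not p2 or p2) and p1, w0
4. not ((p2 and p1) and not p3), w0
5. not p2 or p2, w0
6. p1, w0
7. p3, w0
8. p2, w0
Accessibility: w0Rw0
The negation has an open branch (countermodel exists).

Not valid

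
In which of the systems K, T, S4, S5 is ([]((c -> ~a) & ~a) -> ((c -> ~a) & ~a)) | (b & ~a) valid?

T, S4, S5

K-tableau for the negation ~(([]((c -> ~a) & ~a) -> ((c -> ~a) & ~a)) | (b & ~a)):
1. ~(([]((c -> ~a) & ~a) -> ((c -> ~a) & ~a)) | (b & ~a)), w0
2. ~([]((c -> ~a) & ~a) -> ((c -> ~a) & ~a)), w0   [~|-rule on 1]
3. ~(b & ~a), w0   [~|-rule on 1]
4. []((c -> ~a) & ~a), w0   [~->-rule on 2]
5. ~((c -> ~a) & ~a), w0   [~->-rule on 2]
6. a, w0   [~&-rule on 3 (branches; this branch)]
Complete open branch: countermodel on a K-frame, so not valid in K.
T-tableau for the negation ~(([]((c -> ~a) & ~a) -> ((c -> ~a) & ~a)) | (b & ~a)):
1. ~(([]((c -> ~a) & ~a) -> ((c -> ~a) & ~a)) | (b & ~a)), w0
2. ~([]((c -> ~a) & ~a) -> ((c -> ~a) & ~a)), w0   [~|-rule on 1]
3. ~(b & ~a), w0   [~|-rule on 1]
4. []((c -> ~a) & ~a), w0   [~->-rule on 2]
5. ~((c -> ~a) & ~a), w0   [~->-rule on 2]
6. (c -> ~a) & ~a, w0   [[]-rule on 4 via w0Rw0]
7. c -> ~a, w0   [&-rule on 6]
8. ~a, w0   [&-rule on 6]
9. ~b, w0   [~&-rule on 3 (branches; this branch)]
10. ~(c -> ~a), w0   [~&-rule on 5 (branches; this branch)]
11. c, w0   [~->-rule on 10]
12. a, w0   [~->-rule on 10]
Accessibility: w0Rw0
Branch closes: a and ~a both at w0.
Every branch closes (one shown): valid in T, hence also in S4, S5 (every theorem of T is a theorem of S4 and S5).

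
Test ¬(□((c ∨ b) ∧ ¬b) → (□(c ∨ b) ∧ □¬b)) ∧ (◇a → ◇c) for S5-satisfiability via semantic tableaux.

1. ¬(□((c ∨ b) ∧ ¬b) → (□(c ∨ b) ∧ □¬b)) ∧ (◇a → ◇c), u
2. ¬(□((c ∨ b) ∧ ¬b) → (□(c ∨ b) ∧ □¬b)), u
3. ◇a → ◇c, u
4. □((c ∨ b) ∧ ¬b), u
5. ¬(□(c ∨ b) ∧ □¬b), u
6. (c ∨ b) ∧ ¬b, u
7. c ∨ b, u
8. ¬b, u
9. ◇c, u
10. ¬□(c ∨ b), u
11. c, u
12. c, v
13. (c ∨ b) ∧ ¬b, v
14. c ∨ b, v
15. ¬b, v
16. ¬(c ∨ b), w
17. ¬c, w
18. ¬b, w
19. (c ∨ b) ∧ ¬b, w
20. c ∨ b, w
21. b, w
Accessibility: uRu, uRv, uRw, vRu, vRv, vRw, wRu, wRv, wRw
Branch closes: b and ¬b both at w.
All branches of the tableau close; one closing branch shown above.

No, unsatisfiable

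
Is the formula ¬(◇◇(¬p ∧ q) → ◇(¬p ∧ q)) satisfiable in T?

Satisfiable

1. ¬(◇◇(¬p ∧ q) → ◇(¬p ∧ q)), u
2. ◇◇(¬p ∧ q), u   [¬→-rule on 1]
3. ¬◇(¬p ∧ q), u   [¬→-rule on 1]
4. ¬(¬p ∧ q), u   [¬◇-rule on 3 via uRu]
5. ¬q, u   [¬∧-rule on 4 (branches; this branch)]
6. ◇(¬p ∧ q), v   [◇-rule on 2: fresh world v, uRv]
7. ¬(¬p ∧ q), v   [¬◇-rule on 3 via uRv]
8. ¬q, v   [¬∧-rule on 7 (branches; this branch)]
9. ¬p ∧ q, w   [◇-rule on 6: fresh world w, vRw]
10. ¬p, w   [∧-rule on 9]
11. q, w   [∧-rule on 9]
Accessibility: uRu, uRv, vRv, vRw, wRw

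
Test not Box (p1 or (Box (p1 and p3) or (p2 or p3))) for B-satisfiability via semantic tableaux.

1. not Box (p1 or (Box (p1 and p3) or (p2 or p3))), u
2. not (p1 or (Box (p1 and p3) or (p2 or p3))), v
3. not p1, v
4. not (Box (p1 and p3) or (p2 or p3)), v
5. not Box (p1 and p3), v
6. not (p2 or p3), v
7. not p2, v
8. not p3, v
9. not (p1 and p3), w
10. not p3, w
Accessibility: uRu, uRv, vRu, vRv, vRw, wRv, wRw

Satisfiable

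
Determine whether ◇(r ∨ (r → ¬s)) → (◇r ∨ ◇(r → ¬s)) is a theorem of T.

Yes, valid

Tableau for the negation ¬(◇(r ∨ (r → ¬s)) → (◇r ∨ ◇(r → ¬s))):
1. ¬(◇(r ∨ (r → ¬s)) → (◇r ∨ ◇(r → ¬s))), 0
2. ◇(r ∨ (r → ¬s)), 0
3. ¬(◇r ∨ ◇(r → ¬s)), 0
4. ¬◇r, 0
5. ¬◇(r → ¬s), 0
6. ¬r, 0
7. ¬(r → ¬s), 0
8. r, 0
9. s, 0
Accessibility: 0R0
Branch closes: r and ¬r both at 0.
Every branch of the negation's tableau closes; the branch above is one of them.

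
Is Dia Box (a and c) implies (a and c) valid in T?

Tableau for the negation not (Dia Box (a and c) implies (a and c)):
1. not (Dia Box (a and c) implies (a and c)), 0
2. Dia Box (a and c), 0
3. not (a and c), 0
4. not c, 0
5. Box (a and c), 1
6. a and c, 1
7. a, 1
8. c, 1
Accessibility: 0R0, 0R1, 1R1
The negation has an open branch (countermodel exists).

Invalid (countermodel exists)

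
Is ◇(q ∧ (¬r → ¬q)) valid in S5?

Not valid

Tableau for the negation ¬◇(q ∧ (¬r → ¬q)):
1. ¬◇(q ∧ (¬r → ¬q)), u
2. ¬(q ∧ (¬r → ¬q)), u   [¬◇-rule on 1 via uRu]
3. ¬(¬r → ¬q), u   [¬∧-rule on 2 (branches; this branch)]
4. ¬r, u   [¬→-rule on 3]
5. q, u   [¬→-rule on 3]
Accessibility: uRu
The negation has an open branch (countermodel exists).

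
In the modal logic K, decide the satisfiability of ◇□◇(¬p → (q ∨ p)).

1. ◇□◇(¬p → (q ∨ p)), 0
2. □◇(¬p → (q ∨ p)), 1
Accessibility: 0R1

Satisfiable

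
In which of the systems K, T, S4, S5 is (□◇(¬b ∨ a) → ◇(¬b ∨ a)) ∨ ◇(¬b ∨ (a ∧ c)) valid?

T, S4, S5

T-tableau for the negation ¬((□◇(¬b ∨ a) → ◇(¬b ∨ a)) ∨ ◇(¬b ∨ (a ∧ c))):
1. ¬((□◇(¬b ∨ a) → ◇(¬b ∨ a)) ∨ ◇(¬b ∨ (a ∧ c))), 0
2. ¬(□◇(¬b ∨ a) → ◇(¬b ∨ a)), 0
3. ¬◇(¬b ∨ (a ∧ c)), 0
4. □◇(¬b ∨ a), 0
5. ¬◇(¬b ∨ a), 0
6. ¬(¬b ∨ (a ∧ c)), 0
7. b, 0
8. ¬(a ∧ c), 0
9. ◇(¬b ∨ a), 0
10. ¬(¬b ∨ a), 0
11. ¬a, 0
12. ¬c, 0
13. ¬b ∨ a, 1
14. ¬(¬b ∨ (a ∧ c)), 1
15. b, 1
16. ¬(a ∧ c), 1
17. ◇(¬b ∨ a), 1
18. ¬(¬b ∨ a), 1
19. ¬a, 1
20. a, 1
Accessibility: 0R0, 0R1, 1R1
Branch closes: a and ¬a both at 1.
Every branch closes (one shown): valid in T, hence also in S4, S5 (every theorem of T is a theorem of S4 and S5).
K-tableau for the negation ¬((□◇(¬b ∨ a) → ◇(¬b ∨ a)) ∨ ◇(¬b ∨ (a ∧ c))):
1. ¬((□◇(¬b ∨ a) → ◇(¬b ∨ a)) ∨ ◇(¬b ∨ (a ∧ c))), 0
2. ¬(□◇(¬b ∨ a) → ◇(¬b ∨ a)), 0
3. ¬◇(¬b ∨ (a ∧ c)), 0
4. □◇(¬b ∨ a), 0
5. ¬◇(¬b ∨ a), 0
Complete open branch: countermodel on a K-frame, so not valid in K.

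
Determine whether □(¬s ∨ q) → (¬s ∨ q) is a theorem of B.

Yes, valid

Tableau for the negation ¬(□(¬s ∨ q) → (¬s ∨ q)):
1. ¬(□(¬s ∨ q) → (¬s ∨ q)), 0
2. □(¬s ∨ q), 0   [¬→-rule on 1]
3. ¬(¬s ∨ q), 0   [¬→-rule on 1]
4. s, 0   [¬∨-rule on 3]
5. ¬q, 0   [¬∨-rule on 3]
6. ¬s ∨ q, 0   [□-rule on 2 via 0R0]
7. q, 0   [∨-rule on 6 (branches; this branch)]
Accessibility: 0R0
Branch closes: q and ¬q both at 0.
All branches of the negation close; one closing branch shown above.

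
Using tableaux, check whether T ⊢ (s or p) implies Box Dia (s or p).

Invalid (countermodel exists)

Tableau for the negation not ((s or p) implies Box Dia (s or p)):
1. not ((s or p) implies Box Dia (s or p)), u
2. s or p, u
3. not Box Dia (s or p), u
4. p, u
5. not Dia (s or p), v
6. not (s or p), v
7. not s, v
8. not p, v
Accessibility: uRu, uRv, vRv
The negation has an open branch (countermodel exists).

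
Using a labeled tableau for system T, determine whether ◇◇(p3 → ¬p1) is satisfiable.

Satisfiable (open branch found)

1. ◇◇(p3 → ¬p1), 0
2. ◇(p3 → ¬p1), 1
3. p3 → ¬p1, 2
4. ¬p1, 2
Accessibility: 0R0, 0R1, 1R1, 1R2, 2R2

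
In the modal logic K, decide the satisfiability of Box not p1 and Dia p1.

1. Box not p1 and Dia p1, 0
2. Box not p1, 0
3. Dia p1, 0
4. p1, 1
5. not p1, 1
Accessibility: 0R1
Branch closes: p1 and not p1 both at 1.
Every branch closes; the branch above is one of them.

No, unsatisfiable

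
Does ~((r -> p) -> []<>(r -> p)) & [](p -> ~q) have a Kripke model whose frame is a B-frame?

Unsatisfiable

1. ~((r -> p) -> []<>(r -> p)) & [](p -> ~q), u
2. ~((r -> p) -> []<>(r -> p)), u
3. [](p -> ~q), u
4. r -> p, u
5. ~[]<>(r -> p), u
6. p -> ~q, u
7. p, u
8. ~q, u
9. ~<>(r -> p), v
10. p -> ~q, v
11. ~(r -> p), u
12. r, u
13. ~p, u
Accessibility: uRu, uRv, vRu, vRv
Branch closes: p and ~p both at u.
(One branch shown.) All branches close.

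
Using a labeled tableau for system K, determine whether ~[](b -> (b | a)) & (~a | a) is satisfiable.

No, unsatisfiable

1. ~[](b -> (b | a)) & (~a | a), u
2. ~[](b -> (b | a)), u
3. ~a | a, u
4. a, u
5. ~(b -> (b | a)), v
6. b, v
7. ~(b | a), v
8. ~b, v
9. ~a, v
Accessibility: uRv
Branch closes: b and ~b both at v.
(One branch shown.) All branches close.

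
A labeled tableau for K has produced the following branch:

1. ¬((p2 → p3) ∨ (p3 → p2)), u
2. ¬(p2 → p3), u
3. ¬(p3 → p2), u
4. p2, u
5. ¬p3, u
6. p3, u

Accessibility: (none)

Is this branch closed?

Both p3 and ¬p3 appear at u.

Closed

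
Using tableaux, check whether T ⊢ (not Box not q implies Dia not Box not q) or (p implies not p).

Tableau for the negation not ((not Box not q implies Dia not Box not q) or (p implies not p)):
1. not ((not Box not q implies Dia not Box not q) or (p implies not p)), u
2. not (not Box not q implies Dia not Box not q), u
3. not (p implies not p), u
4. not Box not q, u
5. not Dia not Box not q, u
6. p, u
7. Box not q, u
8. not q, u
9. q, v
10. Box not q, v
11. not q, v
Accessibility: uRu, uRv, vRv
Branch closes: q and not q both at v.
All branches of the negation close; one closing branch shown above.

Valid in T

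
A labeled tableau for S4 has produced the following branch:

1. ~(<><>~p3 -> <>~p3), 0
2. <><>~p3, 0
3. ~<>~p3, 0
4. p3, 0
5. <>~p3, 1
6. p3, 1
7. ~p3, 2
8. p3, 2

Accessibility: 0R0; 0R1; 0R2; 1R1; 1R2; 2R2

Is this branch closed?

Both p3 and ~p3 appear at 2.

Closed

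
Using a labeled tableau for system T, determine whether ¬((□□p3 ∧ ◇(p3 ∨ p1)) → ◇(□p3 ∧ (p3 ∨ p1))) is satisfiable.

1. ¬((□□p3 ∧ ◇(p3 ∨ p1)) → ◇(□p3 ∧ (p3 ∨ p1))), u
2. □□p3 ∧ ◇(p3 ∨ p1), u
3. ¬◇(□p3 ∧ (p3 ∨ p1)), u
4. □□p3, u
5. ◇(p3 ∨ p1), u
6. ¬(□p3 ∧ (p3 ∨ p1)), u
7. □p3, u
8. p3, u
9. ¬□p3, u
10. p3 ∨ p1, v
11. ¬(□p3 ∧ (p3 ∨ p1)), v
12. □p3, v
13. p3, v
14. p1, v
15. ¬□p3, v
16. ¬p3, w
17. ¬(□p3 ∧ (p3 ∨ p1)), w
18. □p3, w
19. p3, w
Accessibility: uRu, uRv, uRw, vRv, wRw
Branch closes: p3 and ¬p3 both at w.
Every branch closes; the branch above is one of them.

No, unsatisfiable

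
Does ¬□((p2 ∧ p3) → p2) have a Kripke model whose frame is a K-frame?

Unsatisfiable

1. ¬□((p2 ∧ p3) → p2), 0
2. ¬((p2 ∧ p3) → p2), 1
3. p2 ∧ p3, 1
4. ¬p2, 1
5. p2, 1
6. p3, 1
Accessibility: 0R1
Branch closes: p2 and ¬p2 both at 1.
(One branch shown.) All branches close.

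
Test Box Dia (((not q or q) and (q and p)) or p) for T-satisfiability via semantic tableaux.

1. Box Dia (((not q or q) and (q and p)) or p), u
2. Dia (((not q or q) and (q and p)) or p), u   [Box-rule on 1 via uRu]
3. ((not q or q) and (q and p)) or p, v   [Dia-rule on 2: fresh world v, uRv]
4. Dia (((not q or q) and (q and p)) or p), v   [Box-rule on 1 via uRv]
5. p, v   [or-rule on 3 (branches; this branch)]
6. ((not q or q) and (q and p)) or p, w   [Dia-rule on 4: fresh world w, vRw]
7. p, w   [or-rule on 6 (branches; this branch)]
Accessibility: uRu, uRv, vRv, vRw, wRw

Yes, satisfiable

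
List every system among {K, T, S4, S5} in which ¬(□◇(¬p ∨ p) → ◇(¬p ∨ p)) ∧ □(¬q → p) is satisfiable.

K

T-tableau for the formula:
1. ¬(□◇(¬p ∨ p) → ◇(¬p ∨ p)) ∧ □(¬q → p), w0
2. ¬(□◇(¬p ∨ p) → ◇(¬p ∨ p)), w0
3. □(¬q → p), w0
4. □◇(¬p ∨ p), w0
5. ¬◇(¬p ∨ p), w0
6. ¬q → p, w0
7. ◇(¬p ∨ p), w0
8. ¬(¬p ∨ p), w0
9. p, w0
10. ¬p, w0
Accessibility: w0Rw0
Branch closes: p and ¬p both at w0.
Every branch closes (one shown): unsatisfiable in T, hence also in S4, S5 (every S4/S5-frame is a T-frame).
K-tableau for the formula:
1. ¬(□◇(¬p ∨ p) → ◇(¬p ∨ p)) ∧ □(¬q → p), w0
2. ¬(□◇(¬p ∨ p) → ◇(¬p ∨ p)), w0
3. □(¬q → p), w0
4. □◇(¬p ∨ p), w0
5. ¬◇(¬p ∨ p), w0
Complete open branch: satisfiable in K.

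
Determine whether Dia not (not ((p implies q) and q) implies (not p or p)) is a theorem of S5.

Tableau for the negation not Dia not (not ((p implies q) and q) implies (not p or p)):
1. not Dia not (not ((p implies q) and q) implies (not p or p)), w0
2. not ((p implies q) and q) implies (not p or p), w0
3. not p or p, w0
4. p, w0
Accessibility: w0Rw0
The negation has an open branch (countermodel exists).

Invalid (countermodel exists)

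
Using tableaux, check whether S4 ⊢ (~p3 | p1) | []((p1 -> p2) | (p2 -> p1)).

Tableau for the negation ~((~p3 | p1) | []((p1 -> p2) | (p2 -> p1))):
1. ~((~p3 | p1) | []((p1 -> p2) | (p2 -> p1))), w0
2. ~(~p3 | p1), w0
3. ~[]((p1 -> p2) | (p2 -> p1)), w0
4. p3, w0
5. ~p1, w0
6. ~((p1 -> p2) | (p2 -> p1)), w1
7. ~(p1 -> p2), w1
8. ~(p2 -> p1), w1
9. p1, w1
10. ~p2, w1
11. p2, w1
12. ~p1, w1
Accessibility: w0Rw0, w0Rw1, w1Rw1
Branch closes: p2 and ~p2 both at w1.
All branches of the negation close; one closing branch shown above.

Valid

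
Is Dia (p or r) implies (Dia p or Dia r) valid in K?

Yes, valid

Tableau for the negation not (Dia (p or r) implies (Dia p or Dia r)):
1. not (Dia (p or r) implies (Dia p or Dia r)), 0
2. Dia (p or r), 0   [neg-implies-rule on 1]
3. not (Dia p or Dia r), 0   [neg-implies-rule on 1]
4. not Dia p, 0   [neg-or-rule on 3]
5. not Dia r, 0   [neg-or-rule on 3]
6. p or r, 1   [Dia-rule on 2: fresh world 1, 0R1]
7. not p, 1   [neg-Dia-rule on 4 via 0R1]
8. not r, 1   [neg-Dia-rule on 5 via 0R1]
9. r, 1   [or-rule on 6 (branches; this branch)]
Accessibility: 0R1
Branch closes: r and not r both at 1.
Every branch of the negation's tableau closes; the branch above is one of them.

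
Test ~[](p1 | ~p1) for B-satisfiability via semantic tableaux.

Unsatisfiable (every branch closes)

1. ~[](p1 | ~p1), w0
2. ~(p1 | ~p1), w1
3. ~p1, w1
4. p1, w1
Accessibility: w0Rw0, w0Rw1, w1Rw0, w1Rw1
Branch closes: p1 and ~p1 both at w1.
(One branch shown.) All branches close.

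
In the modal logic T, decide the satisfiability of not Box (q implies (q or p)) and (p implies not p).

Unsatisfiable

1. not Box (q implies (q or p)) and (p implies not p), w0
2. not Box (q implies (q or p)), w0
3. p implies not p, w0
4. not p, w0
5. not (q implies (q or p)), w1
6. q, w1
7. not (q or p), w1
8. not q, w1
9. not p, w1
Accessibility: w0Rw0, w0Rw1, w1Rw1
Branch closes: q and not q both at w1.
(One branch shown.) All branches close.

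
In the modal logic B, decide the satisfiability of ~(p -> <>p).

1. ~(p -> <>p), 0
2. p, 0   [~->-rule on 1]
3. ~<>p, 0   [~->-rule on 1]
4. ~p, 0   [~<>-rule on 3 via 0R0]
Accessibility: 0R0
Branch closes: p and ~p both at 0.
All branches of the tableau close; one closing branch shown above.

Unsatisfiable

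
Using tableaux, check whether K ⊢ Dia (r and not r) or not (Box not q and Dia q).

Valid

Tableau for the negation not (Dia (r and not r) or not (Box not q and Dia q)):
1. not (Dia (r and not r) or not (Box not q and Dia q)), w0
2. not Dia (r and not r), w0
3. Box not q and Dia q, w0
4. Box not q, w0
5. Dia q, w0
6. q, w1
7. not (r and not r), w1
8. not q, w1
Accessibility: w0Rw1
Branch closes: q and not q both at w1.
Every branch of the negation's tableau closes; the branch above is one of them.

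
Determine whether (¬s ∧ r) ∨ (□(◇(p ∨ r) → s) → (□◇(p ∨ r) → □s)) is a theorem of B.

Tableau for the negation ¬((¬s ∧ r) ∨ (□(◇(p ∨ r) → s) → (□◇(p ∨ r) → □s))):
1. ¬((¬s ∧ r) ∨ (□(◇(p ∨ r) → s) → (□◇(p ∨ r) → □s))), u
2. ¬(¬s ∧ r), u   [¬∨-rule on 1]
3. ¬(□(◇(p ∨ r) → s) → (□◇(p ∨ r) → □s)), u   [¬∨-rule on 1]
4. □(◇(p ∨ r) → s), u   [¬→-rule on 3]
5. ¬(□◇(p ∨ r) → □s), u   [¬→-rule on 3]
6. □◇(p ∨ r), u   [¬→-rule on 5]
7. ¬□s, u   [¬→-rule on 5]
8. ◇(p ∨ r) → s, u   [□-rule on 4 via uRu]
9. ◇(p ∨ r), u   [□-rule on 6 via uRu]
10. ¬r, u   [¬∧-rule on 2 (branches; this branch)]
11. s, u   [→-rule on 8 (branches; this branch)]
12. ¬s, v   [¬□-rule on 7: fresh world v, uRv]
13. ◇(p ∨ r) → s, v   [□-rule on 4 via uRv]
14. ◇(p ∨ r), v   [□-rule on 6 via uRv]
15. ¬◇(p ∨ r), v   [→-rule on 13 (branches; this branch)]
16. ¬(p ∨ r), u   [¬◇-rule on 15 via vRu]
17. ¬p, u   [¬∨-rule on 16]
18. ¬(p ∨ r), v   [¬◇-rule on 15 via vRv]
19. ¬p, v   [¬∨-rule on 18]
20. ¬r, v   [¬∨-rule on 18]
21. p ∨ r, w   [◇-rule on 9: fresh world w, uRw]
22. ◇(p ∨ r) → s, w   [□-rule on 4 via uRw]
23. ◇(p ∨ r), w   [□-rule on 6 via uRw]
24. r, w   [∨-rule on 21 (branches; this branch)]
25. s, w   [→-rule on 22 (branches; this branch)]
26. p ∨ r, x   [◇-rule on 14: fresh world x, vRx]
27. ¬(p ∨ r), x   [¬◇-rule on 15 via vRx]
28. ¬p, x   [¬∨-rule on 27]
29. ¬r, x   [¬∨-rule on 27]
30. r, x   [∨-rule on 26 (branches; this branch)]
Accessibility: uRu, uRv, uRw, vRu, vRv, vRx, wRu, wRw, xRv, xRx
Branch closes: r and ¬r both at x.
All branches of the negation close; one closing branch shown above.

Valid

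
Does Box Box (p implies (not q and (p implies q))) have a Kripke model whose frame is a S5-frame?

1. Box Box (p implies (not q and (p implies q))), u
2. Box (p implies (not q and (p implies q))), u
3. p implies (not q and (p implies q)), u
4. not q and (p implies q), u
5. not q, u
6. p implies q, u
7. not p, u
Accessibility: uRu

Yes, satisfiable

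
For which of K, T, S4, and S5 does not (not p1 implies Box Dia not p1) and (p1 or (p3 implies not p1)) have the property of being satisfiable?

S5-tableau for the formula:
1. not (not p1 implies Box Dia not p1) and (p1 or (p3 implies not p1)), 0
2. not (not p1 implies Box Dia not p1), 0
3. p1 or (p3 implies not p1), 0
4. not p1, 0
5. not Box Dia not p1, 0
6. p3 implies not p1, 0
7. not Dia not p1, 1
8. p1, 0
Accessibility: 0R0, 0R1, 1R0, 1R1
Branch closes: p1 and not p1 both at 0.
Every branch closes (one shown): unsatisfiable in S5.
S4-tableau for the formula:
1. not (not p1 implies Box Dia not p1) and (p1 or (p3 implies not p1)), 0
2. not (not p1 implies Box Dia not p1), 0
3. p1 or (p3 implies not p1), 0
4. not p1, 0
5. not Box Dia not p1, 0
6. p3 implies not p1, 0
7. not Dia not p1, 1
8. p1, 1
Accessibility: 0R0, 0R1, 1R1
Complete open branch: satisfiable in S4, hence also in K, T (this S4-model is also a K-model and a T-model).

K, T, S4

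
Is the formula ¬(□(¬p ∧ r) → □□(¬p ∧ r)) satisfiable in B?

1. ¬(□(¬p ∧ r) → □□(¬p ∧ r)), u
2. □(¬p ∧ r), u
3. ¬□□(¬p ∧ r), u
4. ¬p ∧ r, u
5. ¬p, u
6. r, u
7. ¬□(¬p ∧ r), v
8. ¬p ∧ r, v
9. ¬p, v
10. r, v
11. ¬(¬p ∧ r), w
12. ¬r, w
Accessibility: uRu, uRv, vRu, vRv, vRw, wRv, wRw

Yes, satisfiable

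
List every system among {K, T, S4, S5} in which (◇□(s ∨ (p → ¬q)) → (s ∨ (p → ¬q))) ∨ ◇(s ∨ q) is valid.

K-tableau for the negation ¬((◇□(s ∨ (p → ¬q)) → (s ∨ (p → ¬q))) ∨ ◇(s ∨ q)):
1. ¬((◇□(s ∨ (p → ¬q)) → (s ∨ (p → ¬q))) ∨ ◇(s ∨ q)), u
2. ¬(◇□(s ∨ (p → ¬q)) → (s ∨ (p → ¬q))), u   [¬∨-rule on 1]
3. ¬◇(s ∨ q), u   [¬∨-rule on 1]
4. ◇□(s ∨ (p → ¬q)), u   [¬→-rule on 2]
5. ¬(s ∨ (p → ¬q)), u   [¬→-rule on 2]
6. ¬s, u   [¬∨-rule on 5]
7. ¬(p → ¬q), u   [¬∨-rule on 5]
8. p, u   [¬→-rule on 7]
9. q, u   [¬→-rule on 7]
10. □(s ∨ (p → ¬q)), v   [◇-rule on 4: fresh world v, uRv]
11. ¬(s ∨ q), v   [¬◇-rule on 3 via uRv]
12. ¬s, v   [¬∨-rule on 11]
13. ¬q, v   [¬∨-rule on 11]
Accessibility: uRv
Complete open branch: countermodel on a K-frame, so not valid in K.
T-tableau for the negation ¬((◇□(s ∨ (p → ¬q)) → (s ∨ (p → ¬q))) ∨ ◇(s ∨ q)):
1. ¬((◇□(s ∨ (p → ¬q)) → (s ∨ (p → ¬q))) ∨ ◇(s ∨ q)), u
2. ¬(◇□(s ∨ (p → ¬q)) → (s ∨ (p → ¬q))), u   [¬∨-rule on 1]
3. ¬◇(s ∨ q), u   [¬∨-rule on 1]
4. ◇□(s ∨ (p → ¬q)), u   [¬→-rule on 2]
5. ¬(s ∨ (p → ¬q)), u   [¬→-rule on 2]
6. ¬s, u   [¬∨-rule on 5]
7. ¬(p → ¬q), u   [¬∨-rule on 5]
8. p, u   [¬→-rule on 7]
9. q, u   [¬→-rule on 7]
10. ¬(s ∨ q), u   [¬◇-rule on 3 via uRu]
11. ¬q, u   [¬∨-rule on 10]
Accessibility: uRu
Branch closes: q and ¬q both at u.
Every branch closes (one shown): valid in T, hence also in S4, S5 (every theorem of T is a theorem of S4 and S5).

T, S4, S5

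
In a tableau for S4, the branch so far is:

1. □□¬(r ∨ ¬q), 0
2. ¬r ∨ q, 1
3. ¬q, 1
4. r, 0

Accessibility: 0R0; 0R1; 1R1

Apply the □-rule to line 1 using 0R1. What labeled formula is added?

□¬(r ∨ ¬q), 1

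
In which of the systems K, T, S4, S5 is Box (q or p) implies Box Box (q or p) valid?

T-tableau for the negation not (Box (q or p) implies Box Box (q or p)):
1. not (Box (q or p) implies Box Box (q or p)), 0
2. Box (q or p), 0
3. not Box Box (q or p), 0
4. q or p, 0
5. p, 0
6. not Box (q or p), 1
7. q or p, 1
8. p, 1
9. not (q or p), 2
10. not q, 2
11. not p, 2
Accessibility: 0R0, 0R1, 1R1, 1R2, 2R2
Complete open branch: countermodel on a T-frame, so not valid in T, nor in K (the same frame is also a K-frame).
S4-tableau for the negation not (Box (q or p) implies Box Box (q or p)):
1. not (Box (q or p) implies Box Box (q or p)), 0
2. Box (q or p), 0
3. not Box Box (q or p), 0
4. q or p, 0
5. p, 0
6. not Box (q or p), 1
7. q or p, 1
8. p, 1
9. not (q or p), 2
10. not q, 2
11. not p, 2
12. q or p, 2
13. p, 2
Accessibility: 0R0, 0R1, 0R2, 1R1, 1R2, 2R2
Branch closes: p and not p both at 2.
Every branch closes (one shown): valid in S4, hence also in S5 (every theorem of S4 is a theorem of S5).

S4, S5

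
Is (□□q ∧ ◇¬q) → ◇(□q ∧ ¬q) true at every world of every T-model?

Yes, valid

Tableau for the negation ¬((□□q ∧ ◇¬q) → ◇(□q ∧ ¬q)):
1. ¬((□□q ∧ ◇¬q) → ◇(□q ∧ ¬q)), u
2. □□q ∧ ◇¬q, u   [¬→-rule on 1]
3. ¬◇(□q ∧ ¬q), u   [¬→-rule on 1]
4. □□q, u   [∧-rule on 2]
5. ◇¬q, u   [∧-rule on 2]
6. ¬(□q ∧ ¬q), u   [¬◇-rule on 3 via uRu]
7. □q, u   [□-rule on 4 via uRu]
8. q, u   [□-rule on 7 via uRu]
9. ¬q, v   [◇-rule on 5: fresh world v, uRv]
10. ¬(□q ∧ ¬q), v   [¬◇-rule on 3 via uRv]
11. □q, v   [□-rule on 4 via uRv]
12. q, v   [□-rule on 7 via uRv]
Accessibility: uRu, uRv, vRv
Branch closes: q and ¬q both at v.
All branches of the negation close; one closing branch shown above.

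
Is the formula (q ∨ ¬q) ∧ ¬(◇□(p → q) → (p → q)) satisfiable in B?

Unsatisfiable (every branch closes)

1. (q ∨ ¬q) ∧ ¬(◇□(p → q) → (p → q)), w0
2. q ∨ ¬q, w0   [∧-rule on 1]
3. ¬(◇□(p → q) → (p → q)), w0   [∧-rule on 1]
4. ◇□(p → q), w0   [¬→-rule on 3]
5. ¬(p → q), w0   [¬→-rule on 3]
6. p, w0   [¬→-rule on 5]
7. ¬q, w0   [¬→-rule on 5]
8. □(p → q), w1   [◇-rule on 4: fresh world w1, w0Rw1]
9. p → q, w0   [□-rule on 8 via w1Rw0]
10. p → q, w1   [□-rule on 8 via w1Rw1]
11. q, w0   [→-rule on 9 (branches; this branch)]
Accessibility: w0Rw0, w0Rw1, w1Rw0, w1Rw1
Branch closes: q and ¬q both at w0.
(One branch shown.) All branches close.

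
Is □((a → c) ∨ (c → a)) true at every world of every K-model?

Tableau for the negation ¬□((a → c) ∨ (c → a)):
1. ¬□((a → c) ∨ (c → a)), 0
2. ¬((a → c) ∨ (c → a)), 1   [¬□-rule on 1: fresh world 1, 0R1]
3. ¬(a → c), 1   [¬∨-rule on 2]
4. ¬(c → a), 1   [¬∨-rule on 2]
5. a, 1   [¬→-rule on 3]
6. ¬c, 1   [¬→-rule on 3]
7. c, 1   [¬→-rule on 4]
8. ¬a, 1   [¬→-rule on 4]
Accessibility: 0R1
Branch closes: c and ¬c both at 1.
All branches of the negation close; one closing branch shown above.

Yes, valid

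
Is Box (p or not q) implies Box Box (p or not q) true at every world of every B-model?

Tableau for the negation not (Box (p or not q) implies Box Box (p or not q)):
1. not (Box (p or not q) implies Box Box (p or not q)), w0
2. Box (p or not q), w0
3. not Box Box (p or not q), w0
4. p or not q, w0
5. not q, w0
6. not Box (p or not q), w1
7. p or not q, w1
8. not q, w1
9. not (p or not q), w2
10. not p, w2
11. q, w2
Accessibility: w0Rw0, w0Rw1, w1Rw0, w1Rw1, w1Rw2, w2Rw1, w2Rw2
The negation has an open branch (countermodel exists).

Invalid (countermodel exists)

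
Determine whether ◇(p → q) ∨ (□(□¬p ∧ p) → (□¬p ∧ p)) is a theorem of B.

Tableau for the negation ¬(◇(p → q) ∨ (□(□¬p ∧ p) → (□¬p ∧ p))):
1. ¬(◇(p → q) ∨ (□(□¬p ∧ p) → (□¬p ∧ p))), u
2. ¬◇(p → q), u
3. ¬(□(□¬p ∧ p) → (□¬p ∧ p)), u
4. □(□¬p ∧ p), u
5. ¬(□¬p ∧ p), u
6. ¬(p → q), u
7. p, u
8. ¬q, u
9. □¬p ∧ p, u
10. □¬p, u
11. ¬p, u
Accessibility: uRu
Branch closes: p and ¬p both at u.
Every branch of the negation's tableau closes; the branch above is one of them.

Yes, valid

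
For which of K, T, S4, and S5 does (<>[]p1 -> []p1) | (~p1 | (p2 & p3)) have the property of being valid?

S5

S4-tableau for the negation ~((<>[]p1 -> []p1) | (~p1 | (p2 & p3))):
1. ~((<>[]p1 -> []p1) | (~p1 | (p2 & p3))), 0
2. ~(<>[]p1 -> []p1), 0   [~|-rule on 1]
3. ~(~p1 | (p2 & p3)), 0   [~|-rule on 1]
4. <>[]p1, 0   [~->-rule on 2]
5. ~[]p1, 0   [~->-rule on 2]
6. p1, 0   [~|-rule on 3]
7. ~(p2 & p3), 0   [~|-rule on 3]
8. ~p3, 0   [~&-rule on 7 (branches; this branch)]
9. []p1, 1   [<>-rule on 4: fresh world 1, 0R1]
10. p1, 1   [[]-rule on 9 via 1R1]
11. ~p1, 2   [~[]-rule on 5: fresh world 2, 0R2]
Accessibility: 0R0, 0R1, 0R2, 1R1, 2R2
Complete open branch: countermodel on an S4-frame, so not valid in S4, nor in K, T (the same frame is also a K-frame and a T-frame).
S5-tableau for the negation ~((<>[]p1 -> []p1) | (~p1 | (p2 & p3))):
1. ~((<>[]p1 -> []p1) | (~p1 | (p2 & p3))), 0
2. ~(<>[]p1 -> []p1), 0   [~|-rule on 1]
3. ~(~p1 | (p2 & p3)), 0   [~|-rule on 1]
4. <>[]p1, 0   [~->-rule on 2]
5. ~[]p1, 0   [~->-rule on 2]
6. p1, 0   [~|-rule on 3]
7. ~(p2 & p3), 0   [~|-rule on 3]
8. ~p3, 0   [~&-rule on 7 (branches; this branch)]
9. []p1, 1   [<>-rule on 4: fresh world 1, 0R1]
10. p1, 1   [[]-rule on 9 via 1R1]
11. ~p1, 2   [~[]-rule on 5: fresh world 2, 0R2]
12. p1, 2   [[]-rule on 9 via 1R2]
Accessibility: 0R0, 0R1, 0R2, 1R0, 1R1, 1R2, 2R0, 2R1, 2R2
Branch closes: p1 and ~p1 both at 2.
Every branch closes (one shown): valid in S5.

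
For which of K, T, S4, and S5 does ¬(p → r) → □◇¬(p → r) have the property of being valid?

S5-tableau for the negation ¬(¬(p → r) → □◇¬(p → r)):
1. ¬(¬(p → r) → □◇¬(p → r)), w0
2. ¬(p → r), w0
3. ¬□◇¬(p → r), w0
4. p, w0
5. ¬r, w0
6. ¬◇¬(p → r), w1
7. p → r, w0
8. p → r, w1
9. r, w0
Accessibility: w0Rw0, w0Rw1, w1Rw0, w1Rw1
Branch closes: r and ¬r both at w0.
Every branch closes (one shown): valid in S5.
S4-tableau for the negation ¬(¬(p → r) → □◇¬(p → r)):
1. ¬(¬(p → r) → □◇¬(p → r)), w0
2. ¬(p → r), w0
3. ¬□◇¬(p → r), w0
4. p, w0
5. ¬r, w0
6. ¬◇¬(p → r), w1
7. p → r, w1
8. r, w1
Accessibility: w0Rw0, w0Rw1, w1Rw1
Complete open branch: countermodel on an S4-frame, so not valid in S4, nor in K, T (the same frame is also a K-frame and a T-frame).

S5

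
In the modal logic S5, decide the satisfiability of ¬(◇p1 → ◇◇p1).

Unsatisfiable (every branch closes)

1. ¬(◇p1 → ◇◇p1), u
2. ◇p1, u
3. ¬◇◇p1, u
4. ¬◇p1, u
5. ¬p1, u
6. p1, v
7. ¬◇p1, v
8. ¬p1, v
Accessibility: uRu, uRv, vRu, vRv
Branch closes: p1 and ¬p1 both at v.
All branches of the tableau close; one closing branch shown above.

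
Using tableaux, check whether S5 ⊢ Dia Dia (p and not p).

Tableau for the negation not Dia Dia (p and not p):
1. not Dia Dia (p and not p), u
2. not Dia (p and not p), u
3. not (p and not p), u
4. p, u
Accessibility: uRu
The negation has an open branch (countermodel exists).

No, not valid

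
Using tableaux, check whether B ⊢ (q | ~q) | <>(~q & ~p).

Tableau for the negation ~((q | ~q) | <>(~q & ~p)):
1. ~((q | ~q) | <>(~q & ~p)), 0
2. ~(q | ~q), 0   [~|-rule on 1]
3. ~<>(~q & ~p), 0   [~|-rule on 1]
4. ~q, 0   [~|-rule on 2]
5. q, 0   [~|-rule on 2]
Accessibility: 0R0
Branch closes: q and ~q both at 0.
All branches of the negation close; one closing branch shown above.

Valid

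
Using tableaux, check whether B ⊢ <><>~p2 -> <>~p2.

Tableau for the negation ~(<><>~p2 -> <>~p2):
1. ~(<><>~p2 -> <>~p2), w0
2. <><>~p2, w0
3. ~<>~p2, w0
4. p2, w0
5. <>~p2, w1
6. p2, w1
7. ~p2, w2
Accessibility: w0Rw0, w0Rw1, w1Rw0, w1Rw1, w1Rw2, w2Rw1, w2Rw2
The negation has an open branch (countermodel exists).

No, not valid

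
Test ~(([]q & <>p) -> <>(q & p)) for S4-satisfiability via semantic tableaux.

1. ~(([]q & <>p) -> <>(q & p)), u
2. []q & <>p, u
3. ~<>(q & p), u
4. []q, u
5. <>p, u
6. ~(q & p), u
7. q, u
8. ~p, u
9. p, v
10. ~(q & p), v
11. q, v
12. ~p, v
Accessibility: uRu, uRv, vRv
Branch closes: p and ~p both at v.
Every branch closes; the branch above is one of them.

No, unsatisfiable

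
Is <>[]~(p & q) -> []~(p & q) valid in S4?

No, not valid

Tableau for the negation ~(<>[]~(p & q) -> []~(p & q)):
1. ~(<>[]~(p & q) -> []~(p & q)), u
2. <>[]~(p & q), u
3. ~[]~(p & q), u
4. []~(p & q), v
5. ~(p & q), v
6. ~q, v
7. p & q, w
8. p, w
9. q, w
Accessibility: uRu, uRv, uRw, vRv, wRw
The negation has an open branch (countermodel exists).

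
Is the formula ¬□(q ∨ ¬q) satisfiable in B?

1. ¬□(q ∨ ¬q), w0
2. ¬(q ∨ ¬q), w1
3. ¬q, w1
4. q, w1
Accessibility: w0Rw0, w0Rw1, w1Rw0, w1Rw1
Branch closes: q and ¬q both at w1.
Every branch closes; the branch above is one of them.

Unsatisfiable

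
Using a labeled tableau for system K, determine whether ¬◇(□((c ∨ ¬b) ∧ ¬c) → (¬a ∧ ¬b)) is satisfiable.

Yes, satisfiable

1. ¬◇(□((c ∨ ¬b) ∧ ¬c) → (¬a ∧ ¬b)), u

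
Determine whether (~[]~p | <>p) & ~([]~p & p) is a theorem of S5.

No, not valid

Tableau for the negation ~((~[]~p | <>p) & ~([]~p & p)):
1. ~((~[]~p | <>p) & ~([]~p & p)), 0
2. ~(~[]~p | <>p), 0
3. []~p, 0
4. ~<>p, 0
5. ~p, 0
Accessibility: 0R0
The negation has an open branch (countermodel exists).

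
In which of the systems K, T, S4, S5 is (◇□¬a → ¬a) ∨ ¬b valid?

S5-tableau for the negation ¬((◇□¬a → ¬a) ∨ ¬b):
1. ¬((◇□¬a → ¬a) ∨ ¬b), w0
2. ¬(◇□¬a → ¬a), w0   [¬∨-rule on 1]
3. b, w0   [¬∨-rule on 1]
4. ◇□¬a, w0   [¬→-rule on 2]
5. a, w0   [¬→-rule on 2]
6. □¬a, w1   [◇-rule on 4: fresh world w1, w0Rw1]
7. ¬a, w0   [□-rule on 6 via w1Rw0]
Accessibility: w0Rw0, w0Rw1, w1Rw0, w1Rw1
Branch closes: a and ¬a both at w0.
Every branch closes (one shown): valid in S5.
S4-tableau for the negation ¬((◇□¬a → ¬a) ∨ ¬b):
1. ¬((◇□¬a → ¬a) ∨ ¬b), w0
2. ¬(◇□¬a → ¬a), w0   [¬∨-rule on 1]
3. b, w0   [¬∨-rule on 1]
4. ◇□¬a, w0   [¬→-rule on 2]
5. a, w0   [¬→-rule on 2]
6. □¬a, w1   [◇-rule on 4: fresh world w1, w0Rw1]
7. ¬a, w1   [□-rule on 6 via w1Rw1]
Accessibility: w0Rw0, w0Rw1, w1Rw1
Complete open branch: countermodel on an S4-frame, so not valid in S4, nor in K, T (the same frame is also a K-frame and a T-frame).

S5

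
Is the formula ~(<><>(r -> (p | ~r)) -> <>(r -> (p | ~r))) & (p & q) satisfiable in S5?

1. ~(<><>(r -> (p | ~r)) -> <>(r -> (p | ~r))) & (p & q), u
2. ~(<><>(r -> (p | ~r)) -> <>(r -> (p | ~r))), u
3. p & q, u
4. <><>(r -> (p | ~r)), u
5. ~<>(r -> (p | ~r)), u
6. p, u
7. q, u
8. ~(r -> (p | ~r)), u
9. r, u
10. ~(p | ~r), u
11. ~p, u
Accessibility: uRu
Branch closes: p and ~p both at u.
All branches of the tableau close; one closing branch shown above.

No, unsatisfiable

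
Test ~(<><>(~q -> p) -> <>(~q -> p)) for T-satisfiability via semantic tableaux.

Satisfiable (open branch found)

1. ~(<><>(~q -> p) -> <>(~q -> p)), w0
2. <><>(~q -> p), w0
3. ~<>(~q -> p), w0
4. ~(~q -> p), w0
5. ~q, w0
6. ~p, w0
7. <>(~q -> p), w1
8. ~(~q -> p), w1
9. ~q, w1
10. ~p, w1
11. ~q -> p, w2
12. p, w2
Accessibility: w0Rw0, w0Rw1, w1Rw1, w1Rw2, w2Rw2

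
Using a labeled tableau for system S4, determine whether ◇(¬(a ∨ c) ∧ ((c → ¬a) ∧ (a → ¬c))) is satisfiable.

Satisfiable (open branch found)

1. ◇(¬(a ∨ c) ∧ ((c → ¬a) ∧ (a → ¬c))), 0
2. ¬(a ∨ c) ∧ ((c → ¬a) ∧ (a → ¬c)), 1   [◇-rule on 1: fresh world 1, 0R1]
3. ¬(a ∨ c), 1   [∧-rule on 2]
4. (c → ¬a) ∧ (a → ¬c), 1   [∧-rule on 2]
5. ¬a, 1   [¬∨-rule on 3]
6. ¬c, 1   [¬∨-rule on 3]
7. c → ¬a, 1   [∧-rule on 4]
8. a → ¬c, 1   [∧-rule on 4]
Accessibility: 0R0, 0R1, 1R1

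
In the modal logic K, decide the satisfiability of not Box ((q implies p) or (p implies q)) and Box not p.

Unsatisfiable (every branch closes)

1. not Box ((q implies p) or (p implies q)) and Box not p, w0
2. not Box ((q implies p) or (p implies q)), w0
3. Box not p, w0
4. not ((q implies p) or (p implies q)), w1
5. not (q implies p), w1
6. not (p implies q), w1
7. q, w1
8. not p, w1
9. p, w1
10. not q, w1
Accessibility: w0Rw1
Branch closes: p and not p both at w1.
(One branch shown.) All branches close.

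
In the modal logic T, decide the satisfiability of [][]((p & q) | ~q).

Yes, satisfiable

1. [][]((p & q) | ~q), u
2. []((p & q) | ~q), u
3. (p & q) | ~q, u
4. ~q, u
Accessibility: uRu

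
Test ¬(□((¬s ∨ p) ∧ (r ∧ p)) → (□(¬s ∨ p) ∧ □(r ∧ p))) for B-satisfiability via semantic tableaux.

1. ¬(□((¬s ∨ p) ∧ (r ∧ p)) → (□(¬s ∨ p) ∧ □(r ∧ p))), w0
2. □((¬s ∨ p) ∧ (r ∧ p)), w0   [¬→-rule on 1]
3. ¬(□(¬s ∨ p) ∧ □(r ∧ p)), w0   [¬→-rule on 1]
4. (¬s ∨ p) ∧ (r ∧ p), w0   [□-rule on 2 via w0Rw0]
5. ¬s ∨ p, w0   [∧-rule on 4]
6. r ∧ p, w0   [∧-rule on 4]
7. r, w0   [∧-rule on 6]
8. p, w0   [∧-rule on 6]
9. ¬□(r ∧ p), w0   [¬∧-rule on 3 (branches; this branch)]
10. ¬(r ∧ p), w1   [¬□-rule on 9: fresh world w1, w0Rw1]
11. (¬s ∨ p) ∧ (r ∧ p), w1   [□-rule on 2 via w0Rw1]
12. ¬s ∨ p, w1   [∧-rule on 11]
13. r ∧ p, w1   [∧-rule on 11]
14. r, w1   [∧-rule on 13]
15. p, w1   [∧-rule on 13]
16. ¬p, w1   [¬∧-rule on 10 (branches; this branch)]
Accessibility: w0Rw0, w0Rw1, w1Rw0, w1Rw1
Branch closes: p and ¬p both at w1.
Every branch closes; the branch above is one of them.

No, unsatisfiable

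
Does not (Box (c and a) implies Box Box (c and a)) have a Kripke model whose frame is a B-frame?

Satisfiable

1. not (Box (c and a) implies Box Box (c and a)), w0
2. Box (c and a), w0
3. not Box Box (c and a), w0
4. c and a, w0
5. c, w0
6. a, w0
7. not Box (c and a), w1
8. c and a, w1
9. c, w1
10. a, w1
11. not (c and a), w2
12. not a, w2
Accessibility: w0Rw0, w0Rw1, w1Rw0, w1Rw1, w1Rw2, w2Rw1, w2Rw2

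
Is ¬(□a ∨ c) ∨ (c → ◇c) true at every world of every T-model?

Valid in T

Tableau for the negation ¬(¬(□a ∨ c) ∨ (c → ◇c)):
1. ¬(¬(□a ∨ c) ∨ (c → ◇c)), 0
2. □a ∨ c, 0   [¬∨-rule on 1]
3. ¬(c → ◇c), 0   [¬∨-rule on 1]
4. c, 0   [¬→-rule on 3]
5. ¬◇c, 0   [¬→-rule on 3]
6. ¬c, 0   [¬◇-rule on 5 via 0R0]
Accessibility: 0R0
Branch closes: c and ¬c both at 0.
All branches of the negation close; one closing branch shown above.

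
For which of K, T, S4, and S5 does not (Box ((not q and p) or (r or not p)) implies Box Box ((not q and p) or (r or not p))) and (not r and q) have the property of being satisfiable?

T-tableau for the formula:
1. not (Box ((not q and p) or (r or not p)) implies Box Box ((not q and p) or (r or not p))) and (not r and q), w0
2. not (Box ((not q and p) or (r or not p)) implies Box Box ((not q and p) or (r or not p))), w0
3. not r and q, w0
4. Box ((not q and p) or (r or not p)), w0
5. not Box Box ((not q and p) or (r or not p)), w0
6. not r, w0
7. q, w0
8. (not q and p) or (r or not p), w0
9. r or not p, w0
10. not p, w0
11. not Box ((not q and p) or (r or not p)), w1
12. (not q and p) or (r or not p), w1
13. r or not p, w1
14. not p, w1
15. not ((not q and p) or (r or not p)), w2
16. not (not q and p), w2
17. not (r or not p), w2
18. not r, w2
19. p, w2
20. q, w2
Accessibility: w0Rw0, w0Rw1, w1Rw1, w1Rw2, w2Rw2
Complete open branch: satisfiable in T, hence also in K (this T-model is also a K-model).
S4-tableau for the formula:
1. not (Box ((not q and p) or (r or not p)) implies Box Box ((not q and p) or (r or not p))) and (not r and q), w0
2. not (Box ((not q and p) or (r or not p)) implies Box Box ((not q and p) or (r or not p))), w0
3. not r and q, w0
4. Box ((not q and p) or (r or not p)), w0
5. not Box Box ((not q and p) or (r or not p)), w0
6. not r, w0
7. q, w0
8. (not q and p) or (r or not p), w0
9. r or not p, w0
10. not p, w0
11. not Box ((not q and p) or (r or not p)), w1
12. (not q and p) or (r or not p), w1
13. r or not p, w1
14. not p, w1
15. not ((not q and p) or (r or not p)), w2
16. not (not q and p), w2
17. not (r or not p), w2
18. not r, w2
19. p, w2
20. (not q and p) or (r or not p), w2
21. q, w2
22. r or not p, w2
23. not p, w2
Accessibility: w0Rw0, w0Rw1, w0Rw2, w1Rw1, w1Rw2, w2Rw2
Branch closes: p and not p both at w2.
Every branch closes (one shown): unsatisfiable in S4, hence also in S5 (every S5-frame is an S4-frame).

K, T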